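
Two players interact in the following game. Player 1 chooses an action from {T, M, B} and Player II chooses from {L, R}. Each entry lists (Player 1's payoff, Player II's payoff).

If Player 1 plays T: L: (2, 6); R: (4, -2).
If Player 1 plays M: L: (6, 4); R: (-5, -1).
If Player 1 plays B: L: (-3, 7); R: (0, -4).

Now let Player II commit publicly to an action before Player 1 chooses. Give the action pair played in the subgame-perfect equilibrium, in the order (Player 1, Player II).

Solve by backward induction (Player II leads).
- L → Player 1 plays M (best of 2, 6, -3); Player II gets 4.
- R → Player 1 plays T (best of 4, -5, 0); Player II gets -2.
Player II's induced payoffs are 4, -2, so Player II commits to L. Subgame-perfect outcome: (M, L) with payoffs (6, 4).

(M, L)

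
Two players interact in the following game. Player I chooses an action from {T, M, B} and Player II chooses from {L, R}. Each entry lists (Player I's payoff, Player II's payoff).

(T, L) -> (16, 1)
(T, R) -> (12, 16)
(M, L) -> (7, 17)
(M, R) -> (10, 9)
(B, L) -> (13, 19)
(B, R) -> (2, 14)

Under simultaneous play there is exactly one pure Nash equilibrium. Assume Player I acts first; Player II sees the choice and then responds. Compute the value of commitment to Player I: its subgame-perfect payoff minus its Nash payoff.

Player II best-responds to each possible Player I move:
- T → Player II plays R (best of 1, 16); Player I gets 12.
- M → Player II plays L (best of 17, 9); Player I gets 7.
- B → Player II plays L (best of 19, 14); Player I gets 13.
Maximizing over 12, 7, 13, Player I chooses B. Subgame-perfect outcome: (B, L) with payoffs (13, 19).
Under simultaneous play:
Player I's best replies: L→T; R→T.
Player II's best replies: T→R; M→L; B→L.
Only (T, R) has each player best-responding; Nash payoffs (12, 16).
Player I's commitment gain: 13 − 12 = 1.

1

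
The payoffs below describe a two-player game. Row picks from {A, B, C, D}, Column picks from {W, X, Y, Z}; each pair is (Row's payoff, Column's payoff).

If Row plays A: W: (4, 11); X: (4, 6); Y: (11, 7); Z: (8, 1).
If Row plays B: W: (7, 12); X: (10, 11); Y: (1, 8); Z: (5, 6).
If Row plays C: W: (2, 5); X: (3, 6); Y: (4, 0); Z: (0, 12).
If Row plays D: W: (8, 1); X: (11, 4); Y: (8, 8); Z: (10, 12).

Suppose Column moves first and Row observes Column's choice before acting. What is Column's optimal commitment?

Z

Solve by backward induction (Column leads).
- W: Row compares 4, 7, 2, 8 and picks D; Column would get 1.
- X: Row compares 4, 10, 3, 11 and picks D; Column would get 4.
- Y: Row compares 11, 1, 4, 8 and picks A; Column would get 7.
- Z: Row compares 8, 5, 0, 10 and picks D; Column would get 12.
Maximizing over 1, 4, 7, 12, Column chooses Z. Subgame-perfect outcome: (D, Z) with payoffs (10, 12).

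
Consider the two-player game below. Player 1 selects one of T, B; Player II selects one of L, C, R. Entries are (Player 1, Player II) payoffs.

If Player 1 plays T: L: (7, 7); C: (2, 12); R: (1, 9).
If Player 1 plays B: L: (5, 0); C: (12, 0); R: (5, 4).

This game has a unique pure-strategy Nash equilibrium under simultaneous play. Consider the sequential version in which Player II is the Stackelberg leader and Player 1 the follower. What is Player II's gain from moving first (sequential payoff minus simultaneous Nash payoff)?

Player 1 best-responds to each possible Player II move:
- L: Player 1 compares 7, 5 and picks T; Player II would get 7.
- C: Player 1 compares 2, 12 and picks B; Player II would get 0.
- R: Player 1 compares 1, 5 and picks B; Player II would get 4.
Among 7, 0, 4, the best is 7 at L. Subgame-perfect outcome: (T, L) with payoffs (7, 7).
Under simultaneous play:
Player 1's best replies: L→T; C→B; R→B.
Player II's best replies: T→C; B→R.
The unique mutual best reply is (B, R), giving (5, 4).
Player II's commitment gain: 7 − 4 = 3.

3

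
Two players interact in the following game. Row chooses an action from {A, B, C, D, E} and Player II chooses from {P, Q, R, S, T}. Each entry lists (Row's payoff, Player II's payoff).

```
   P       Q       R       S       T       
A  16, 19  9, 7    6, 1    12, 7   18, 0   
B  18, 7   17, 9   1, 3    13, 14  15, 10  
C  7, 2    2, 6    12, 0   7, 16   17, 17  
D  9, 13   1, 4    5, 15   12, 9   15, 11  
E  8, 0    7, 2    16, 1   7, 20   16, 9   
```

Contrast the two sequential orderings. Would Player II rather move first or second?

second

If Row leads: Player II's best replies are A→P, B→S, C→T, D→R, E→S; Row's induced payoffs 16, 13, 17, 5, 7; outcome (C, T), payoffs (17, 17).
If Player II leads: Row's best replies are P→B, Q→B, R→E, S→B, T→A; Player II's induced payoffs 7, 9, 1, 14, 0; outcome (B, S), payoffs (13, 14).
Player II gets 14 moving first and 17 moving second, so Player II prefers to move second.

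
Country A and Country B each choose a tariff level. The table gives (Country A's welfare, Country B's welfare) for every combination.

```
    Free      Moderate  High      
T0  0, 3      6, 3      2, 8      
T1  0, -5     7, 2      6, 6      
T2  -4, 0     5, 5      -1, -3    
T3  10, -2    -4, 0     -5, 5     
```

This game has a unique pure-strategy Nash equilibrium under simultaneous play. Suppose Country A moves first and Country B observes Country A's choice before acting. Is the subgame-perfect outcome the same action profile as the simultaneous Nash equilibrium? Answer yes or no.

Work backward from Country B's decision.
- T0: BR = High, leader payoff 2.
- T1: BR = High, leader payoff 6.
- T2: BR = Moderate, leader payoff 5.
- T3: BR = High, leader payoff -5.
Country A's induced payoffs are 2, 6, 5, -5, so Country A commits to T1. Subgame-perfect outcome: (T1, High) with payoffs (6, 6).
Now find the simultaneous Nash equilibrium.
Country A's best replies: Free→T3; Moderate→T1; High→T1.
Country B's best replies: T0→High; T1→High; T2→Moderate; T3→High.
Only (T1, High) has each player best-responding; Nash payoffs (6, 6).
Sequential outcome (T1, High) coincides with the Nash profile (T1, High).

yes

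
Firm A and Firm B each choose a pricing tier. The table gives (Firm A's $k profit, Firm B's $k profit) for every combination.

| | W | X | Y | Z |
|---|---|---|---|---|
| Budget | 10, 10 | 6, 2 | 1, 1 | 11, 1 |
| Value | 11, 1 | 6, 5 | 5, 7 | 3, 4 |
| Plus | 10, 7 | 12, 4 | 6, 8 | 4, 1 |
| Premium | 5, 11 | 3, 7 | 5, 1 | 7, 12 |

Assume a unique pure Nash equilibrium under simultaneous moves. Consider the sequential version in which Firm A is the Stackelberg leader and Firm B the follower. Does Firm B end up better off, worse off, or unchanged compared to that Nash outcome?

Firm B best-responds to each possible Firm A move:
- Budget: Firm B compares 10, 2, 1, 1 and picks W; Firm A would get 10.
- Value: Firm B compares 1, 5, 7, 4 and picks Y; Firm A would get 5.
- Plus: Firm B compares 7, 4, 8, 1 and picks Y; Firm A would get 6.
- Premium: Firm B compares 11, 7, 1, 12 and picks Z; Firm A would get 7.
Maximizing over 10, 5, 6, 7, Firm A chooses Budget. Subgame-perfect outcome: (Budget, W) with payoffs (10, 10).
Under simultaneous play:
Firm A's best replies: W→Value; X→Plus; Y→Plus; Z→Budget.
Firm B's best replies: Budget→W; Value→Y; Plus→Y; Premium→Z.
Only (Plus, Y) has each player best-responding; Nash payoffs (6, 8).
Firm B earns 10 sequentially versus 8 at the Nash outcome: better off.

better off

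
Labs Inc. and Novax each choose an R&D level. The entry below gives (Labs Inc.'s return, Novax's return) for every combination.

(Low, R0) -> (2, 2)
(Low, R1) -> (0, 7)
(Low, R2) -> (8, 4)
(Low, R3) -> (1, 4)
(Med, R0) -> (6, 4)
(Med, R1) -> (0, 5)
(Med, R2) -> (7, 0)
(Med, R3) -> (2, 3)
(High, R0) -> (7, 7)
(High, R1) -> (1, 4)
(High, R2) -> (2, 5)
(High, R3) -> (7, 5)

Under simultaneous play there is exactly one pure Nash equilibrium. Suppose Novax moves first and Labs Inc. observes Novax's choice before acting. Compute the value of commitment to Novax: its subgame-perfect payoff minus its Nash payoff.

0

Labs Inc. best-responds to each possible Novax move:
- R0: BR = High, leader payoff 7.
- R1: BR = High, leader payoff 4.
- R2: BR = Low, leader payoff 4.
- R3: BR = High, leader payoff 5.
Among 7, 4, 4, 5, the best is 7 at R0. Subgame-perfect outcome: (High, R0) with payoffs (7, 7).
For the simultaneous game, intersect best replies.
Labs Inc.'s best replies: R0→High; R1→High; R2→Low; R3→High.
Novax's best replies: Low→R1; Med→R1; High→R0.
Only (High, R0) has each player best-responding; Nash payoffs (7, 7).
Novax's commitment gain: 7 − 7 = 0.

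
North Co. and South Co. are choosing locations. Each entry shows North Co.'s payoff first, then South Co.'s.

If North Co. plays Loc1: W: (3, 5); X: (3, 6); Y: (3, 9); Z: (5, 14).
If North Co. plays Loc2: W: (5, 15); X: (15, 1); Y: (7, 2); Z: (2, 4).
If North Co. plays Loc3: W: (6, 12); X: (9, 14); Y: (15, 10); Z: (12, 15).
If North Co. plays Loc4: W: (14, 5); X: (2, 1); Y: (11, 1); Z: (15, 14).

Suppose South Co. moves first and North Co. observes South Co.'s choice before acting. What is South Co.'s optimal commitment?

Backward induction with South Co. moving first.
- W → North Co. plays Loc4 (best of 3, 5, 6, 14); South Co. gets 5.
- X → North Co. plays Loc2 (best of 3, 15, 9, 2); South Co. gets 1.
- Y → North Co. plays Loc3 (best of 3, 7, 15, 11); South Co. gets 10.
- Z → North Co. plays Loc4 (best of 5, 2, 12, 15); South Co. gets 14.
Among 5, 1, 10, 14, the best is 14 at Z. Subgame-perfect outcome: (Loc4, Z) with payoffs (15, 14).

Z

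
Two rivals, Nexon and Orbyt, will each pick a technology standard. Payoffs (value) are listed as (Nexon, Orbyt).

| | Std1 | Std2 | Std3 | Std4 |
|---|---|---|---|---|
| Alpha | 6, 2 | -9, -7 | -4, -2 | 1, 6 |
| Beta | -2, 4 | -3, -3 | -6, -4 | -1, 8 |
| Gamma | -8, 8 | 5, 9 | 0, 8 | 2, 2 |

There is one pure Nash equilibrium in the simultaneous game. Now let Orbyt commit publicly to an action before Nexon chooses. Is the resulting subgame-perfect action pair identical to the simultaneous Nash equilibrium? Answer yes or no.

Solve by backward induction (Orbyt leads).
- Std1 → Nexon plays Alpha (best of 6, -2, -8); Orbyt gets 2.
- Std2 → Nexon plays Gamma (best of -9, -3, 5); Orbyt gets 9.
- Std3 → Nexon plays Gamma (best of -4, -6, 0); Orbyt gets 8.
- Std4 → Nexon plays Gamma (best of 1, -1, 2); Orbyt gets 2.
Maximizing over 2, 9, 8, 2, Orbyt chooses Std2. Subgame-perfect outcome: (Gamma, Std2) with payoffs (5, 9).
Under simultaneous play:
Nexon's best replies: Std1→Alpha; Std2→Gamma; Std3→Gamma; Std4→Gamma.
Orbyt's best replies: Alpha→Std4; Beta→Std4; Gamma→Std2.
Only (Gamma, Std2) has each player best-responding; Nash payoffs (5, 9).
Sequential outcome (Gamma, Std2) coincides with the Nash profile (Gamma, Std2).

yes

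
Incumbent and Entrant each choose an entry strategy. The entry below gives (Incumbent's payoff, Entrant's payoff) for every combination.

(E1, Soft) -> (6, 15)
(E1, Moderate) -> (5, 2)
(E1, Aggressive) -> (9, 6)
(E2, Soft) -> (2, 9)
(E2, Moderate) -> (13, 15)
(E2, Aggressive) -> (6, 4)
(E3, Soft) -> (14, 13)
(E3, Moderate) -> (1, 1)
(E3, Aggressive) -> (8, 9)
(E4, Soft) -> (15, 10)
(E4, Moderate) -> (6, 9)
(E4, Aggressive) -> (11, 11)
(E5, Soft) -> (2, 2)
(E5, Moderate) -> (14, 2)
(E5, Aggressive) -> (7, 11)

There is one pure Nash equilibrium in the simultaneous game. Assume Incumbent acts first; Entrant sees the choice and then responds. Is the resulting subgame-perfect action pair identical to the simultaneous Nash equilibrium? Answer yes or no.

Backward induction with Incumbent moving first.
- E1 → Entrant plays Soft (best of 15, 2, 6); Incumbent gets 6.
- E2 → Entrant plays Moderate (best of 9, 15, 4); Incumbent gets 13.
- E3 → Entrant plays Soft (best of 13, 1, 9); Incumbent gets 14.
- E4 → Entrant plays Aggressive (best of 10, 9, 11); Incumbent gets 11.
- E5 → Entrant plays Aggressive (best of 2, 2, 11); Incumbent gets 7.
Incumbent's induced payoffs are 6, 13, 14, 11, 7, so Incumbent commits to E3. Subgame-perfect outcome: (E3, Soft) with payoffs (14, 13).
Now find the simultaneous Nash equilibrium.
Incumbent's best replies: Soft→E4; Moderate→E5; Aggressive→E4.
Entrant's best replies: E1→Soft; E2→Moderate; E3→Soft; E4→Aggressive; E5→Aggressive.
Only (E4, Aggressive) has each player best-responding; Nash payoffs (11, 11).
Sequential outcome (E3, Soft) differs from the Nash profile (E4, Aggressive).

no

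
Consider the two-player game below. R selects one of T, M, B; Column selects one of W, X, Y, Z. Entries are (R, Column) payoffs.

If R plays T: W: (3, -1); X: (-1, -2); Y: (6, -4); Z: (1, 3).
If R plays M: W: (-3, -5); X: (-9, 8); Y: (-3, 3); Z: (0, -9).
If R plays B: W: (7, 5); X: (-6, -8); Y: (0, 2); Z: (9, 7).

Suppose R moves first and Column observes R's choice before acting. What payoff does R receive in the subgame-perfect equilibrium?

9

Work backward from Column's decision.
- T: BR = Z, leader payoff 1.
- M: BR = X, leader payoff -9.
- B: BR = Z, leader payoff 9.
R's induced payoffs are 1, -9, 9, so R commits to B. Subgame-perfect outcome: (B, Z) with payoffs (9, 7).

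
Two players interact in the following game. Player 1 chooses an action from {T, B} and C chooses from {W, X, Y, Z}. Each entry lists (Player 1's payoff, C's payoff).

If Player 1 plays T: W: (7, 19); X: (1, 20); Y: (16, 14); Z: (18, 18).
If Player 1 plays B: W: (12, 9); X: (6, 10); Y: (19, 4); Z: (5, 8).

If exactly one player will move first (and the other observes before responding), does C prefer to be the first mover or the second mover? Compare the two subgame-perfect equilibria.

If Player 1 leads: C's best replies are T→X, B→X; Player 1's induced payoffs 1, 6; outcome (B, X), payoffs (6, 10).
If C leads: Player 1's best replies are W→B, X→B, Y→B, Z→T; C's induced payoffs 9, 10, 4, 18; outcome (T, Z), payoffs (18, 18).
C gets 18 moving first and 10 moving second, so C prefers to move first.

first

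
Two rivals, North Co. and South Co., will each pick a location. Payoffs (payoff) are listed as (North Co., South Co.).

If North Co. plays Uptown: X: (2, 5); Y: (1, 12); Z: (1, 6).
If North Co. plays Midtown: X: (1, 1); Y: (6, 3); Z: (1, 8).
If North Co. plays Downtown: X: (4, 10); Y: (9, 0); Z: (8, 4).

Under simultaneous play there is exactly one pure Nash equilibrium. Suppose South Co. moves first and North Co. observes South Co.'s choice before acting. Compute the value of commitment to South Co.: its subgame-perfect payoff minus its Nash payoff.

0

Solve by backward induction (South Co. leads).
- X: BR = Downtown, leader payoff 10.
- Y: BR = Downtown, leader payoff 0.
- Z: BR = Downtown, leader payoff 4.
South Co.'s induced payoffs are 10, 0, 4, so South Co. commits to X. Subgame-perfect outcome: (Downtown, X) with payoffs (4, 10).
Now find the simultaneous Nash equilibrium.
North Co.'s best replies: X→Downtown; Y→Downtown; Z→Downtown.
South Co.'s best replies: Uptown→Y; Midtown→Z; Downtown→X.
The unique mutual best reply is (Downtown, X), giving (4, 10).
South Co.'s commitment gain: 10 − 10 = 0.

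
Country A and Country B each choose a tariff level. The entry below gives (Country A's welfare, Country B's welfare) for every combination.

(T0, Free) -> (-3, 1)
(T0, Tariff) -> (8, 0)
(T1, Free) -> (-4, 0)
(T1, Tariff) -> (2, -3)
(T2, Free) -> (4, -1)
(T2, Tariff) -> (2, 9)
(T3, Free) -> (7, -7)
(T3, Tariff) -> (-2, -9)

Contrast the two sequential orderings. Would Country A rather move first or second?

second

If Country A leads: Country B's best replies are T0→Free, T1→Free, T2→Tariff, T3→Free; Country A's induced payoffs -3, -4, 2, 7; outcome (T3, Free), payoffs (7, -7).
If Country B leads: Country A's best replies are Free→T3, Tariff→T0; Country B's induced payoffs -7, 0; outcome (T0, Tariff), payoffs (8, 0).
Country A gets 7 moving first and 8 moving second, so Country A prefers to move second.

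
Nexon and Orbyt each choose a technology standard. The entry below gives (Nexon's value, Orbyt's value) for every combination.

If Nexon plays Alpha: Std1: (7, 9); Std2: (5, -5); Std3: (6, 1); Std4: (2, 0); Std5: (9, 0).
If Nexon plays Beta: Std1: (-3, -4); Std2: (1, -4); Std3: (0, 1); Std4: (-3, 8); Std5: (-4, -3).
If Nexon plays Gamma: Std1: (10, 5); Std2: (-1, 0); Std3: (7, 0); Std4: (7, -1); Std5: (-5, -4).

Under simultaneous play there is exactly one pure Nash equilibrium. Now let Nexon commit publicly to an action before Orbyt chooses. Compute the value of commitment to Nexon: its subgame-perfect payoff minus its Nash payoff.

Solve by backward induction (Nexon leads).
- Alpha: Orbyt compares 9, -5, 1, 0, 0 and picks Std1; Nexon would get 7.
- Beta: Orbyt compares -4, -4, 1, 8, -3 and picks Std4; Nexon would get -3.
- Gamma: Orbyt compares 5, 0, 0, -1, -4 and picks Std1; Nexon would get 10.
Nexon's induced payoffs are 7, -3, 10, so Nexon commits to Gamma. Subgame-perfect outcome: (Gamma, Std1) with payoffs (10, 5).
Now find the simultaneous Nash equilibrium.
Nexon's best replies: Std1→Gamma; Std2→Alpha; Std3→Gamma; Std4→Gamma; Std5→Alpha.
Orbyt's best replies: Alpha→Std1; Beta→Std4; Gamma→Std1.
Only (Gamma, Std1) has each player best-responding; Nash payoffs (10, 5).
Nexon's commitment gain: 10 − 10 = 0.

0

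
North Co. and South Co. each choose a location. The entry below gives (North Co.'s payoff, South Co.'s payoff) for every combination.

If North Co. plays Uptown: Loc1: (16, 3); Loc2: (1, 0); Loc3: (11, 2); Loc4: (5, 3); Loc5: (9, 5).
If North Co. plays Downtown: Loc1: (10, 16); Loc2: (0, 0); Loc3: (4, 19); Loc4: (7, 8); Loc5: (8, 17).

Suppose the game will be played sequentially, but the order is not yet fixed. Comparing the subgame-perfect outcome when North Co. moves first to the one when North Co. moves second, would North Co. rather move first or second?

first

If North Co. leads: South Co.'s best replies are Uptown→Loc5, Downtown→Loc3; North Co.'s induced payoffs 9, 4; outcome (Uptown, Loc5), payoffs (9, 5).
If South Co. leads: North Co.'s best replies are Loc1→Uptown, Loc2→Uptown, Loc3→Uptown, Loc4→Downtown, Loc5→Uptown; South Co.'s induced payoffs 3, 0, 2, 8, 5; outcome (Downtown, Loc4), payoffs (7, 8).
North Co. gets 9 moving first and 7 moving second, so North Co. prefers to move first.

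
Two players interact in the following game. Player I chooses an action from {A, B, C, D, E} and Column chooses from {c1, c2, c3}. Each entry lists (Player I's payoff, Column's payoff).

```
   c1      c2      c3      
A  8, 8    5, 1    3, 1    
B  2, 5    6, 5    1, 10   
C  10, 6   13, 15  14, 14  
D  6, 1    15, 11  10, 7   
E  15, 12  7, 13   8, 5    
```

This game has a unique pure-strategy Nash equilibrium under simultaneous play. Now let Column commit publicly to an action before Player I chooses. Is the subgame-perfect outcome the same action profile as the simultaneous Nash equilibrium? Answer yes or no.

no

Work backward from Player I's decision.
- c1 → Player I plays E (best of 8, 2, 10, 6, 15); Column gets 12.
- c2 → Player I plays D (best of 5, 6, 13, 15, 7); Column gets 11.
- c3 → Player I plays C (best of 3, 1, 14, 10, 8); Column gets 14.
Among 12, 11, 14, the best is 14 at c3. Subgame-perfect outcome: (C, c3) with payoffs (14, 14).
For the simultaneous game, intersect best replies.
Player I's best replies: c1→E; c2→D; c3→C.
Column's best replies: A→c1; B→c3; C→c2; D→c2; E→c2.
The unique mutual best reply is (D, c2), giving (15, 11).
Sequential outcome (C, c3) differs from the Nash profile (D, c2).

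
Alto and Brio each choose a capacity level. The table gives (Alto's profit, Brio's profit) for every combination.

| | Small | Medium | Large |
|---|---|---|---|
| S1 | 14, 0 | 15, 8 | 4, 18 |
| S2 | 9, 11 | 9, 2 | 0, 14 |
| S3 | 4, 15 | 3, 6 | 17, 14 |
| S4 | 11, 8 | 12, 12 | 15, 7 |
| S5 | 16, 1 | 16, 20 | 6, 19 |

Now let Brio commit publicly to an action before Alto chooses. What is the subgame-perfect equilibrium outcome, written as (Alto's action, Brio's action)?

(S5, Medium)

Work backward from Alto's decision.
- Small: BR = S5, leader payoff 1.
- Medium: BR = S5, leader payoff 20.
- Large: BR = S3, leader payoff 14.
Maximizing over 1, 20, 14, Brio chooses Medium. Subgame-perfect outcome: (S5, Medium) with payoffs (16, 20).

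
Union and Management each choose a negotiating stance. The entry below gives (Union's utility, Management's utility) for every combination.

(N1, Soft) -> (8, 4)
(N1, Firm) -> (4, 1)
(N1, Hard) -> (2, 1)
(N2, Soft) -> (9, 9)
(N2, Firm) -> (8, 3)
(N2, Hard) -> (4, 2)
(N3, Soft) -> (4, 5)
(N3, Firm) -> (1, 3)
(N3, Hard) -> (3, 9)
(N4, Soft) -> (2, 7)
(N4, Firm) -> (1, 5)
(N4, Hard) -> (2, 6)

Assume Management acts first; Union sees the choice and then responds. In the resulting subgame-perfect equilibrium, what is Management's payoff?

9

Union best-responds to each possible Management move:
- Soft: BR = N2, leader payoff 9.
- Firm: BR = N2, leader payoff 3.
- Hard: BR = N2, leader payoff 2.
Management's induced payoffs are 9, 3, 2, so Management commits to Soft. Subgame-perfect outcome: (N2, Soft) with payoffs (9, 9).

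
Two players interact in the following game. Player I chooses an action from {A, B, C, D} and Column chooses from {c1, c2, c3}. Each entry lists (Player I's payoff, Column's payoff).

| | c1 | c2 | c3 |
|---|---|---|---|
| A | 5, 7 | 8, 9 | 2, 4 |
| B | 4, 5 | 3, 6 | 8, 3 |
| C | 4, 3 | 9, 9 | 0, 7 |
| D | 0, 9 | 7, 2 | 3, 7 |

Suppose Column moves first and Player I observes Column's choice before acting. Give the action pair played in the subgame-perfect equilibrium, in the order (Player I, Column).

(C, c2)

Player I best-responds to each possible Column move:
- c1: Player I compares 5, 4, 4, 0 and picks A; Column would get 7.
- c2: Player I compares 8, 3, 9, 7 and picks C; Column would get 9.
- c3: Player I compares 2, 8, 0, 3 and picks B; Column would get 3.
Column's induced payoffs are 7, 9, 3, so Column commits to c2. Subgame-perfect outcome: (C, c2) with payoffs (9, 9).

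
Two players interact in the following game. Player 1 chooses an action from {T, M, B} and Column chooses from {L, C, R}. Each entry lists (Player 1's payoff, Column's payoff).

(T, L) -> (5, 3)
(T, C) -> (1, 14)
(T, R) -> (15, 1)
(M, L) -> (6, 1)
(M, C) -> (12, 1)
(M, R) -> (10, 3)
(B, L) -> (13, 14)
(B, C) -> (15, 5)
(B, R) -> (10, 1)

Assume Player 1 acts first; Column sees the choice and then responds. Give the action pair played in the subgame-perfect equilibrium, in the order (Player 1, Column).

Backward induction with Player 1 moving first.
- T → Column plays C (best of 3, 14, 1); Player 1 gets 1.
- M → Column plays R (best of 1, 1, 3); Player 1 gets 10.
- B → Column plays L (best of 14, 5, 1); Player 1 gets 13.
Player 1's induced payoffs are 1, 10, 13, so Player 1 commits to B. Subgame-perfect outcome: (B, L) with payoffs (13, 14).

(B, L)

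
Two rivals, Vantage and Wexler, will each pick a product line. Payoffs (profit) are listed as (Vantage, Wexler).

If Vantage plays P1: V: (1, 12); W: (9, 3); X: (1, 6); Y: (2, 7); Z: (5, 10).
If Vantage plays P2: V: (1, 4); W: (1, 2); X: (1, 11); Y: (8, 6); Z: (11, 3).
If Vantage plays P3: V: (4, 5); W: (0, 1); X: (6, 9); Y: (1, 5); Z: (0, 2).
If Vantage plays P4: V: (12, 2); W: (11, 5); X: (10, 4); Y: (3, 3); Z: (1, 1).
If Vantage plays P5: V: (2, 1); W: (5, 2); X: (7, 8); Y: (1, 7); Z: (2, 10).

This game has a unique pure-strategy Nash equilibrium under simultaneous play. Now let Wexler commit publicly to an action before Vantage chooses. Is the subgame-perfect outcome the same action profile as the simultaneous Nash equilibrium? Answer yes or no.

Work backward from Vantage's decision.
- V: Vantage compares 1, 1, 4, 12, 2 and picks P4; Wexler would get 2.
- W: Vantage compares 9, 1, 0, 11, 5 and picks P4; Wexler would get 5.
- X: Vantage compares 1, 1, 6, 10, 7 and picks P4; Wexler would get 4.
- Y: Vantage compares 2, 8, 1, 3, 1 and picks P2; Wexler would get 6.
- Z: Vantage compares 5, 11, 0, 1, 2 and picks P2; Wexler would get 3.
Wexler's induced payoffs are 2, 5, 4, 6, 3, so Wexler commits to Y. Subgame-perfect outcome: (P2, Y) with payoffs (8, 6).
Now find the simultaneous Nash equilibrium.
Vantage's best replies: V→P4; W→P4; X→P4; Y→P2; Z→P2.
Wexler's best replies: P1→V; P2→X; P3→X; P4→W; P5→Z.
The unique mutual best reply is (P4, W), giving (11, 5).
Sequential outcome (P2, Y) differs from the Nash profile (P4, W).

no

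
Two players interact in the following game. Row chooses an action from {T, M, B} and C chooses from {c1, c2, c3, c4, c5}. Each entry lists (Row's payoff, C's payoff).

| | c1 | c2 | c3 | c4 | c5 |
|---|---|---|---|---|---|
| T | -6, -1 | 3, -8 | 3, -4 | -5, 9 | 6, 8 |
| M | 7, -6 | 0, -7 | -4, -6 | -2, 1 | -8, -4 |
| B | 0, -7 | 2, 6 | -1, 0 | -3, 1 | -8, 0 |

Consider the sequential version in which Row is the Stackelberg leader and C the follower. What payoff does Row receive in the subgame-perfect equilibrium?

2

Work backward from C's decision.
- T → C plays c4 (best of -1, -8, -4, 9, 8); Row gets -5.
- M → C plays c4 (best of -6, -7, -6, 1, -4); Row gets -2.
- B → C plays c2 (best of -7, 6, 0, 1, 0); Row gets 2.
Row's induced payoffs are -5, -2, 2, so Row commits to B. Subgame-perfect outcome: (B, c2) with payoffs (2, 6).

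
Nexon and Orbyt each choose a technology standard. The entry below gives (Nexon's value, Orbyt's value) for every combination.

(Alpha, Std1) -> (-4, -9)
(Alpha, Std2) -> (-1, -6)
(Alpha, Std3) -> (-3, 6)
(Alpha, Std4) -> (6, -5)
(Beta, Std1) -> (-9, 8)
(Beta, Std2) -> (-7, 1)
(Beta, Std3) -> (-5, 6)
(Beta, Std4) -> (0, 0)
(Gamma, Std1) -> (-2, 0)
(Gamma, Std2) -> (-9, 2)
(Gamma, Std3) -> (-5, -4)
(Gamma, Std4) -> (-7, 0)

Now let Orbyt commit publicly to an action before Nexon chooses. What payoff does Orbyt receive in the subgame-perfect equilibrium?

6

Backward induction with Orbyt moving first.
- Std1: Nexon compares -4, -9, -2 and picks Gamma; Orbyt would get 0.
- Std2: Nexon compares -1, -7, -9 and picks Alpha; Orbyt would get -6.
- Std3: Nexon compares -3, -5, -5 and picks Alpha; Orbyt would get 6.
- Std4: Nexon compares 6, 0, -7 and picks Alpha; Orbyt would get -5.
Orbyt's induced payoffs are 0, -6, 6, -5, so Orbyt commits to Std3. Subgame-perfect outcome: (Alpha, Std3) with payoffs (-3, 6).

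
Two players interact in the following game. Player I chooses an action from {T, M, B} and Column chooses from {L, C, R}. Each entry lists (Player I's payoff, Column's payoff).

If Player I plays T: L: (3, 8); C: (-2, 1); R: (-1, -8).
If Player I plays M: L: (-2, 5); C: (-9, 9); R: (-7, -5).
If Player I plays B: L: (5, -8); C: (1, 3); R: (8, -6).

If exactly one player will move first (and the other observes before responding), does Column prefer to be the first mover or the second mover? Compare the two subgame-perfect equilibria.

If Player I leads: Column's best replies are T→L, M→C, B→C; Player I's induced payoffs 3, -9, 1; outcome (T, L), payoffs (3, 8).
If Column leads: Player I's best replies are L→B, C→B, R→B; Column's induced payoffs -8, 3, -6; outcome (B, C), payoffs (1, 3).
Column gets 3 moving first and 8 moving second, so Column prefers to move second.

second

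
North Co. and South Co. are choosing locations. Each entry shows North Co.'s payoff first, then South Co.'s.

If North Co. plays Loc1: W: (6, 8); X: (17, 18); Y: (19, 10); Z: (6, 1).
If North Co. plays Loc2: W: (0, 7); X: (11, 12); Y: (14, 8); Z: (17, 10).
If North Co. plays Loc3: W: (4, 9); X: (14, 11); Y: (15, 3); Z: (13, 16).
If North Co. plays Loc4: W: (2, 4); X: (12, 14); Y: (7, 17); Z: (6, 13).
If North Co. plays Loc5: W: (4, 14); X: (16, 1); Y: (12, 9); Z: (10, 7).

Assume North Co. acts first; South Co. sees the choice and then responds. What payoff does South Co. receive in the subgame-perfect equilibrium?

18

South Co. best-responds to each possible North Co. move:
- Loc1: BR = X, leader payoff 17.
- Loc2: BR = X, leader payoff 11.
- Loc3: BR = Z, leader payoff 13.
- Loc4: BR = Y, leader payoff 7.
- Loc5: BR = W, leader payoff 4.
North Co.'s induced payoffs are 17, 11, 13, 7, 4, so North Co. commits to Loc1. Subgame-perfect outcome: (Loc1, X) with payoffs (17, 18).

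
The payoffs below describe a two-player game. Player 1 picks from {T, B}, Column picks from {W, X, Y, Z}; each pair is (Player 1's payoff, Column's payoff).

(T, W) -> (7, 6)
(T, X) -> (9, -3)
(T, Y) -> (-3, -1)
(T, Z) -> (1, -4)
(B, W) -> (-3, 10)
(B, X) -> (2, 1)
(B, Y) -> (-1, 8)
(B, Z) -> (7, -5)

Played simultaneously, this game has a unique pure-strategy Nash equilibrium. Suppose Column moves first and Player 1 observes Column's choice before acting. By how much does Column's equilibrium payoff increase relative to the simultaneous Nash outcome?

Work backward from Player 1's decision.
- W: Player 1 compares 7, -3 and picks T; Column would get 6.
- X: Player 1 compares 9, 2 and picks T; Column would get -3.
- Y: Player 1 compares -3, -1 and picks B; Column would get 8.
- Z: Player 1 compares 1, 7 and picks B; Column would get -5.
Among 6, -3, 8, -5, the best is 8 at Y. Subgame-perfect outcome: (B, Y) with payoffs (-1, 8).
For the simultaneous game, intersect best replies.
Player 1's best replies: W→T; X→T; Y→B; Z→B.
Column's best replies: T→W; B→W.
The unique mutual best reply is (T, W), giving (7, 6).
Column's commitment gain: 8 − 6 = 2.

2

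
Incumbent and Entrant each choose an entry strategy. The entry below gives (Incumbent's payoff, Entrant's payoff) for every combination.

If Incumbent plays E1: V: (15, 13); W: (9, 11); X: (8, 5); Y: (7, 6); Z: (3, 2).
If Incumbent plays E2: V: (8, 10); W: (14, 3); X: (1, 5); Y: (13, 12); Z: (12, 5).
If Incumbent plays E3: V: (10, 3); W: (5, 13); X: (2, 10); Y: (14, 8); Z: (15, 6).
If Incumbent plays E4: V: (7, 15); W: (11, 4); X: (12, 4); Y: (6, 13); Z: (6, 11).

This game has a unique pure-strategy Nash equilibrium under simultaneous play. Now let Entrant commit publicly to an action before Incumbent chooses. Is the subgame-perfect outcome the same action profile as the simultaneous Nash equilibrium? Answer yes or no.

yes

Backward induction with Entrant moving first.
- V: Incumbent compares 15, 8, 10, 7 and picks E1; Entrant would get 13.
- W: Incumbent compares 9, 14, 5, 11 and picks E2; Entrant would get 3.
- X: Incumbent compares 8, 1, 2, 12 and picks E4; Entrant would get 4.
- Y: Incumbent compares 7, 13, 14, 6 and picks E3; Entrant would get 8.
- Z: Incumbent compares 3, 12, 15, 6 and picks E3; Entrant would get 6.
Among 13, 3, 4, 8, 6, the best is 13 at V. Subgame-perfect outcome: (E1, V) with payoffs (15, 13).
Now find the simultaneous Nash equilibrium.
Incumbent's best replies: V→E1; W→E2; X→E4; Y→E3; Z→E3.
Entrant's best replies: E1→V; E2→Y; E3→W; E4→V.
The unique mutual best reply is (E1, V), giving (15, 13).
Sequential outcome (E1, V) coincides with the Nash profile (E1, V).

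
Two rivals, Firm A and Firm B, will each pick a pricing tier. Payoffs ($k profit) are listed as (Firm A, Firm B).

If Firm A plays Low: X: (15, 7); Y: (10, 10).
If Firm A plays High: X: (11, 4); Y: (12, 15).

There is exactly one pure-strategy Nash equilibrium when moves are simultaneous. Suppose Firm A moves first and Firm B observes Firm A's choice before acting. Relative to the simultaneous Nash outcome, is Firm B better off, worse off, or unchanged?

Backward induction with Firm A moving first.
- Low → Firm B plays Y (best of 7, 10); Firm A gets 10.
- High → Firm B plays Y (best of 4, 15); Firm A gets 12.
Maximizing over 10, 12, Firm A chooses High. Subgame-perfect outcome: (High, Y) with payoffs (12, 15).
Under simultaneous play:
Firm A's best replies: X→Low; Y→High.
Firm B's best replies: Low→Y; High→Y.
The unique mutual best reply is (High, Y), giving (12, 15).
Firm B earns 15 sequentially versus 15 at the Nash outcome: unchanged.

unchanged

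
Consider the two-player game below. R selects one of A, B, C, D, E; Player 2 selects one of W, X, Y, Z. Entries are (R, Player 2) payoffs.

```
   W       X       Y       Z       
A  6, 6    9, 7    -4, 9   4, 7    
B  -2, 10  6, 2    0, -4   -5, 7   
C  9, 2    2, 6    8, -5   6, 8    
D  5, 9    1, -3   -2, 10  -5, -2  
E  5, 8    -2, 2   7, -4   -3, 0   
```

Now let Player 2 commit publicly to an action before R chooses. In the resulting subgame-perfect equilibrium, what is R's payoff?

6

Backward induction with Player 2 moving first.
- W: BR = C, leader payoff 2.
- X: BR = A, leader payoff 7.
- Y: BR = C, leader payoff -5.
- Z: BR = C, leader payoff 8.
Maximizing over 2, 7, -5, 8, Player 2 chooses Z. Subgame-perfect outcome: (C, Z) with payoffs (6, 8).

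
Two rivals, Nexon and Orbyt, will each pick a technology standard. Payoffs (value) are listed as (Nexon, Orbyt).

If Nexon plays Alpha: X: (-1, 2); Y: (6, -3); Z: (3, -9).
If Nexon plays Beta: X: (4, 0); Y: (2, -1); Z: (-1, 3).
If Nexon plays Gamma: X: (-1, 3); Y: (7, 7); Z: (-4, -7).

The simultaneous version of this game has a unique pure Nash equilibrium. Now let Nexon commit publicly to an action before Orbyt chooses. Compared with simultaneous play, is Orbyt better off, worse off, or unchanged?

Work backward from Orbyt's decision.
- Alpha: BR = X, leader payoff -1.
- Beta: BR = Z, leader payoff -1.
- Gamma: BR = Y, leader payoff 7.
Maximizing over -1, -1, 7, Nexon chooses Gamma. Subgame-perfect outcome: (Gamma, Y) with payoffs (7, 7).
Now find the simultaneous Nash equilibrium.
Nexon's best replies: X→Beta; Y→Gamma; Z→Alpha.
Orbyt's best replies: Alpha→X; Beta→Z; Gamma→Y.
Only (Gamma, Y) has each player best-responding; Nash payoffs (7, 7).
Orbyt earns 7 sequentially versus 7 at the Nash outcome: unchanged.

unchanged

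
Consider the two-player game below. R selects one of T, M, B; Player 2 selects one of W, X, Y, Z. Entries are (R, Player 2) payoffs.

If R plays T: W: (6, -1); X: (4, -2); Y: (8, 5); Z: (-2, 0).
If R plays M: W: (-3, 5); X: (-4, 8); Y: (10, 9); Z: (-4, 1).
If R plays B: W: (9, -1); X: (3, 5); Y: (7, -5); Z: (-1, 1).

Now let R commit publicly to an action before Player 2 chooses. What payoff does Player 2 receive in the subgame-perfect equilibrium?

9

Work backward from Player 2's decision.
- T: Player 2 compares -1, -2, 5, 0 and picks Y; R would get 8.
- M: Player 2 compares 5, 8, 9, 1 and picks Y; R would get 10.
- B: Player 2 compares -1, 5, -5, 1 and picks X; R would get 3.
Maximizing over 8, 10, 3, R chooses M. Subgame-perfect outcome: (M, Y) with payoffs (10, 9).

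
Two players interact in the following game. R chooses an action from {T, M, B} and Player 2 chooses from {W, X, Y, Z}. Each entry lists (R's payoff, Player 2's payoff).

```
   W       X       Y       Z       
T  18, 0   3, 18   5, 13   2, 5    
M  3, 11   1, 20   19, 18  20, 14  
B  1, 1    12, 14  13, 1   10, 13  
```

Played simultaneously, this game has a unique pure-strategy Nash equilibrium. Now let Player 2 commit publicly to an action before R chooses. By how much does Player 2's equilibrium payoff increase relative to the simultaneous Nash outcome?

Solve by backward induction (Player 2 leads).
- W → R plays T (best of 18, 3, 1); Player 2 gets 0.
- X → R plays B (best of 3, 1, 12); Player 2 gets 14.
- Y → R plays M (best of 5, 19, 13); Player 2 gets 18.
- Z → R plays M (best of 2, 20, 10); Player 2 gets 14.
Among 0, 14, 18, 14, the best is 18 at Y. Subgame-perfect outcome: (M, Y) with payoffs (19, 18).
For the simultaneous game, intersect best replies.
R's best replies: W→T; X→B; Y→M; Z→M.
Player 2's best replies: T→X; M→X; B→X.
Only (B, X) has each player best-responding; Nash payoffs (12, 14).
Player 2's commitment gain: 18 − 14 = 4.

4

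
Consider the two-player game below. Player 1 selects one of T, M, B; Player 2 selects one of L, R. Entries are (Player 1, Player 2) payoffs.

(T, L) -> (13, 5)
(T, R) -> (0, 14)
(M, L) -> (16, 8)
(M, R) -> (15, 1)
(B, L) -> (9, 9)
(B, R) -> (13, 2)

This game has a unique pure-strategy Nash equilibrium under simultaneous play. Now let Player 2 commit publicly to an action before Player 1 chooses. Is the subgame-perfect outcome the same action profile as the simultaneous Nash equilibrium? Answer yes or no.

yes

Backward induction with Player 2 moving first.
- L → Player 1 plays M (best of 13, 16, 9); Player 2 gets 8.
- R → Player 1 plays M (best of 0, 15, 13); Player 2 gets 1.
Among 8, 1, the best is 8 at L. Subgame-perfect outcome: (M, L) with payoffs (16, 8).
Now find the simultaneous Nash equilibrium.
Player 1's best replies: L→M; R→M.
Player 2's best replies: T→R; M→L; B→L.
The unique mutual best reply is (M, L), giving (16, 8).
Sequential outcome (M, L) coincides with the Nash profile (M, L).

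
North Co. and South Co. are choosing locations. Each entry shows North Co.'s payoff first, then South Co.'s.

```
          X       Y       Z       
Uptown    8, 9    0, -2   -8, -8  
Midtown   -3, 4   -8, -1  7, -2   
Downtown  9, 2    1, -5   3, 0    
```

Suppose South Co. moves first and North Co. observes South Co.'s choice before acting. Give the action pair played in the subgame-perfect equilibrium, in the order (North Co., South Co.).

Backward induction with South Co. moving first.
- X: North Co. compares 8, -3, 9 and picks Downtown; South Co. would get 2.
- Y: North Co. compares 0, -8, 1 and picks Downtown; South Co. would get -5.
- Z: North Co. compares -8, 7, 3 and picks Midtown; South Co. would get -2.
Among 2, -5, -2, the best is 2 at X. Subgame-perfect outcome: (Downtown, X) with payoffs (9, 2).

(Downtown, X)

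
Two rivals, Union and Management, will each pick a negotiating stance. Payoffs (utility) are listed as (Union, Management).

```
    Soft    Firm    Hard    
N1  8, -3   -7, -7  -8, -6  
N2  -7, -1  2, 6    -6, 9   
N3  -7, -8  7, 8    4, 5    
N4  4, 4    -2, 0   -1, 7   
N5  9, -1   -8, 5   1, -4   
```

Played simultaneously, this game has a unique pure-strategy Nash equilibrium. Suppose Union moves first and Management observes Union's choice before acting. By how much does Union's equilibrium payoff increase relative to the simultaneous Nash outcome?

1

Work backward from Management's decision.
- N1: Management compares -3, -7, -6 and picks Soft; Union would get 8.
- N2: Management compares -1, 6, 9 and picks Hard; Union would get -6.
- N3: Management compares -8, 8, 5 and picks Firm; Union would get 7.
- N4: Management compares 4, 0, 7 and picks Hard; Union would get -1.
- N5: Management compares -1, 5, -4 and picks Firm; Union would get -8.
Among 8, -6, 7, -1, -8, the best is 8 at N1. Subgame-perfect outcome: (N1, Soft) with payoffs (8, -3).
Under simultaneous play:
Union's best replies: Soft→N5; Firm→N3; Hard→N3.
Management's best replies: N1→Soft; N2→Hard; N3→Firm; N4→Hard; N5→Firm.
The unique mutual best reply is (N3, Firm), giving (7, 8).
Union's commitment gain: 8 − 7 = 1.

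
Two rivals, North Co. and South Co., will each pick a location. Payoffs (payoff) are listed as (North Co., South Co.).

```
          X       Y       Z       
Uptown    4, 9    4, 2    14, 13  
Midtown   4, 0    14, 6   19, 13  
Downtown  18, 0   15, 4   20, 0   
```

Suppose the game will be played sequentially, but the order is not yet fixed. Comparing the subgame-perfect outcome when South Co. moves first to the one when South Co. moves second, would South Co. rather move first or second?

second

If North Co. leads: South Co.'s best replies are Uptown→Z, Midtown→Z, Downtown→Y; North Co.'s induced payoffs 14, 19, 15; outcome (Midtown, Z), payoffs (19, 13).
If South Co. leads: North Co.'s best replies are X→Downtown, Y→Downtown, Z→Downtown; South Co.'s induced payoffs 0, 4, 0; outcome (Downtown, Y), payoffs (15, 4).
South Co. gets 4 moving first and 13 moving second, so South Co. prefers to move second.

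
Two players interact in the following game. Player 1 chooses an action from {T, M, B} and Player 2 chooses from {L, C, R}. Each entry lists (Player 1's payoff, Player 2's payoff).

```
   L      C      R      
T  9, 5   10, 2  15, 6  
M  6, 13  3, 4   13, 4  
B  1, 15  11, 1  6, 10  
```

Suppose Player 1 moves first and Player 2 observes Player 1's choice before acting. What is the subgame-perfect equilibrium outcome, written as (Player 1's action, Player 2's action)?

Solve by backward induction (Player 1 leads).
- T: Player 2 compares 5, 2, 6 and picks R; Player 1 would get 15.
- M: Player 2 compares 13, 4, 4 and picks L; Player 1 would get 6.
- B: Player 2 compares 15, 1, 10 and picks L; Player 1 would get 1.
Among 15, 6, 1, the best is 15 at T. Subgame-perfect outcome: (T, R) with payoffs (15, 6).

(T, R)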